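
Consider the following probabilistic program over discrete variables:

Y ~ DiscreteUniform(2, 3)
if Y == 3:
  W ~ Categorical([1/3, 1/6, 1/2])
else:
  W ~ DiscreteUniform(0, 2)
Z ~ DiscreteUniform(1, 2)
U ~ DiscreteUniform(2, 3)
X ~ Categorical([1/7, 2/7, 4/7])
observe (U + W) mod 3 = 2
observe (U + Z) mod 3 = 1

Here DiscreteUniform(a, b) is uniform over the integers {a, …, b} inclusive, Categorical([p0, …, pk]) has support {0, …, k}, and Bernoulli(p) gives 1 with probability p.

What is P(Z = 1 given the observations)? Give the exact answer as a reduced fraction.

Enumerate traces; 12 have nonzero weight after conditioning:
  (Y=2, W=0, Z=2, U=2, X=0) weight 1/168
  (Y=2, W=0, Z=2, U=2, X=1) weight 1/84
  (Y=2, W=0, Z=2, U=2, X=2) weight 1/42
  (Y=2, W=2, Z=1, U=3, X=0) weight 1/168
  (Y=2, W=2, Z=1, U=3, X=1) weight 1/84
  (Y=2, W=2, Z=1, U=3, X=2) weight 1/42
  (Y=3, W=0, Z=2, U=2, X=0) weight 1/168
  (Y=3, W=0, Z=2, U=2, X=1) weight 1/84
  … 4 more
Group by Z:
  weight(Z=1) = 5/48
  weight(Z=2) = 1/12
Total weight = 5/48 + 1/12 = 3/16
P(Z=1 | obs) = 5/48 / 3/16 = 5/9
P(Z=2 | obs) = 1/12 / 3/16 = 4/9

P(Z = 1 | obs) = 5/9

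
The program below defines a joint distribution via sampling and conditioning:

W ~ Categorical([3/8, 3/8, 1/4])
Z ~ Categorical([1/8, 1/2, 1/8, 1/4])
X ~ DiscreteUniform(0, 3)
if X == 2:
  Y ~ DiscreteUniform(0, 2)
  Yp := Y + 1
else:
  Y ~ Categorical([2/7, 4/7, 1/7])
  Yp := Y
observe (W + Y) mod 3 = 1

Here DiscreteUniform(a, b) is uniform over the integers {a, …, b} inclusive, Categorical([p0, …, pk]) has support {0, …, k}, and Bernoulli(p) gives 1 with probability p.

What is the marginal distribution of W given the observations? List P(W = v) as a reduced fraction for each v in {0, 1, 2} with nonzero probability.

P(W=0) = 129/236, P(W=1) = 75/236, P(W=2) = 8/59

Enumerate traces; 48 have nonzero weight after conditioning:
  (W=0, Z=0, X=0, Y=1) weight 3/448
  (W=0, Z=0, X=1, Y=1) weight 3/448
  (W=0, Z=0, X=2, Y=1) weight 1/256
  (W=0, Z=0, X=3, Y=1) weight 3/448
  (W=0, Z=1, X=0, Y=1) weight 3/112
  (W=0, Z=1, X=1, Y=1) weight 3/112
  (W=0, Z=1, X=2, Y=1) weight 1/64
  (W=0, Z=1, X=3, Y=1) weight 3/112
  (W=1, Z=0, X=0, Y=0) weight 3/896
  (W=2, Z=0, X=0, Y=2) weight 1/896
  … 38 more
Group by W:
  weight(W=0) = 43/224
  weight(W=1) = 25/224
  weight(W=2) = 1/21
Total weight = 43/224 + 25/224 + 1/21 = 59/168
P(W=0 | obs) = 43/224 / 59/168 = 129/236
P(W=1 | obs) = 25/224 / 59/168 = 75/236
P(W=2 | obs) = 1/21 / 59/168 = 8/59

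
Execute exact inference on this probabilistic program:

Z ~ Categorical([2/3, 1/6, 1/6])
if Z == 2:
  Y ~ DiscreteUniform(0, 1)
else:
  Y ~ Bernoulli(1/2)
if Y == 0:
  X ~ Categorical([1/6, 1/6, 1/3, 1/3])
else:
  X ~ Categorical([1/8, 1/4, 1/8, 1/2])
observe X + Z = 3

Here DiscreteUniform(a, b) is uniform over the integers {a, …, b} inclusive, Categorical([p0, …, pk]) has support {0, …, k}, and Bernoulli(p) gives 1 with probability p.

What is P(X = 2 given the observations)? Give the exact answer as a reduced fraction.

Enumerate traces; 6 have nonzero weight after conditioning:
  (Z=0, Y=0, X=3) weight 1/9
  (Z=0, Y=1, X=3) weight 1/6
  (Z=1, Y=0, X=2) weight 1/36
  (Z=1, Y=1, X=2) weight 1/96
  (Z=2, Y=0, X=1) weight 1/72
  (Z=2, Y=1, X=1) weight 1/48
Group by X:
  weight(X=1) = 5/144
  weight(X=2) = 11/288
  weight(X=3) = 5/18
Total weight = 5/144 + 11/288 + 5/18 = 101/288
P(X=1 | obs) = 5/144 / 101/288 = 10/101
P(X=2 | obs) = 11/288 / 101/288 = 11/101
P(X=3 | obs) = 5/18 / 101/288 = 80/101

P(X = 2 | obs) = 11/101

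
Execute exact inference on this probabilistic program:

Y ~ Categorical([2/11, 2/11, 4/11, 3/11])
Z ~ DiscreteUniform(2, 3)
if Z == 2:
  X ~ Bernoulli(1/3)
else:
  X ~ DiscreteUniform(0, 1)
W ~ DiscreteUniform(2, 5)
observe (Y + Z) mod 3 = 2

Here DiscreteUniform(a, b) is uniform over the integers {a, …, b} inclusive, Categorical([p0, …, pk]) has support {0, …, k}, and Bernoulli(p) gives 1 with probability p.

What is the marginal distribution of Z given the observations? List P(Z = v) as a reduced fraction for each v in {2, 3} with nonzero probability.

P(Z=2) = 5/9, P(Z=3) = 4/9

Enumerate traces; 24 have nonzero weight after conditioning:
  (Y=0, Z=2, X=0, W=2) weight 1/66
  (Y=0, Z=2, X=0, W=3) weight 1/66
  (Y=0, Z=2, X=0, W=4) weight 1/66
  (Y=0, Z=2, X=0, W=5) weight 1/66
  (Y=0, Z=2, X=1, W=2) weight 1/132
  (Y=0, Z=2, X=1, W=3) weight 1/132
  (Y=0, Z=2, X=1, W=4) weight 1/132
  (Y=0, Z=2, X=1, W=5) weight 1/132
  (Y=2, Z=3, X=0, W=2) weight 1/44
  … 15 more
Group by Z:
  weight(Z=2) = 5/22
  weight(Z=3) = 2/11
Total weight = 5/22 + 2/11 = 9/22
P(Z=2 | obs) = 5/22 / 9/22 = 5/9
P(Z=3 | obs) = 2/11 / 9/22 = 4/9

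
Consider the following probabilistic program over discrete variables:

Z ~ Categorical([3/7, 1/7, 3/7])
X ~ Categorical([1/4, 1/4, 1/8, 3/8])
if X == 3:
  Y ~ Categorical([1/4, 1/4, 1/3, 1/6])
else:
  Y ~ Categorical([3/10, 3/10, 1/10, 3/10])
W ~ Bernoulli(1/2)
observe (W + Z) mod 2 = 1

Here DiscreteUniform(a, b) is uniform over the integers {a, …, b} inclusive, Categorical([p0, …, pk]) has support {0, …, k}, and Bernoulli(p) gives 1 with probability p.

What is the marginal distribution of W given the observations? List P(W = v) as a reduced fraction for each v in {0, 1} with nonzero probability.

Enumerate traces; 48 have nonzero weight after conditioning:
  (Z=0, X=0, Y=0, W=1) weight 9/560
  (Z=0, X=0, Y=1, W=1) weight 9/560
  (Z=0, X=0, Y=2, W=1) weight 3/560
  (Z=0, X=0, Y=3, W=1) weight 9/560
  (Z=0, X=1, Y=0, W=1) weight 9/560
  (Z=0, X=1, Y=1, W=1) weight 9/560
  (Z=0, X=1, Y=2, W=1) weight 3/560
  (Z=0, X=1, Y=3, W=1) weight 9/560
  (Z=1, X=0, Y=0, W=0) weight 3/560
  … 39 more
Group by W:
  weight(W=0) = 1/14
  weight(W=1) = 3/7
Total weight = 1/14 + 3/7 = 1/2
P(W=0 | obs) = 1/14 / 1/2 = 1/7
P(W=1 | obs) = 3/7 / 1/2 = 6/7

P(W=0) = 1/7, P(W=1) = 6/7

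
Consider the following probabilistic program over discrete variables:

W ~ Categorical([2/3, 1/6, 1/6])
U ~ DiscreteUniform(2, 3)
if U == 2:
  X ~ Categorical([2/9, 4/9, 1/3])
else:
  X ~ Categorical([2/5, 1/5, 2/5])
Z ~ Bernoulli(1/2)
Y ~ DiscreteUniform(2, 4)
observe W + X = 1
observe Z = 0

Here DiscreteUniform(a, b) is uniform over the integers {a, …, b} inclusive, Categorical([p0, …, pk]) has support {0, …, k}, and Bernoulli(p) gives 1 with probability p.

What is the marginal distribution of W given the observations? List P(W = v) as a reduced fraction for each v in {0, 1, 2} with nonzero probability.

Enumerate traces; 12 have nonzero weight after conditioning:
  (W=0, U=2, X=1, Z=0, Y=2) weight 2/81
  (W=0, U=2, X=1, Z=0, Y=3) weight 2/81
  (W=0, U=2, X=1, Z=0, Y=4) weight 2/81
  (W=0, U=3, X=1, Z=0, Y=2) weight 1/90
  (W=0, U=3, X=1, Z=0, Y=3) weight 1/90
  (W=0, U=3, X=1, Z=0, Y=4) weight 1/90
  (W=1, U=2, X=0, Z=0, Y=2) weight 1/324
  (W=1, U=2, X=0, Z=0, Y=3) weight 1/324
  … 4 more
Group by W:
  weight(W=0) = 29/270
  weight(W=1) = 7/270
Total weight = 29/270 + 7/270 = 2/15
P(W=0 | obs) = 29/270 / 2/15 = 29/36
P(W=1 | obs) = 7/270 / 2/15 = 7/36

P(W=0) = 29/36, P(W=1) = 7/36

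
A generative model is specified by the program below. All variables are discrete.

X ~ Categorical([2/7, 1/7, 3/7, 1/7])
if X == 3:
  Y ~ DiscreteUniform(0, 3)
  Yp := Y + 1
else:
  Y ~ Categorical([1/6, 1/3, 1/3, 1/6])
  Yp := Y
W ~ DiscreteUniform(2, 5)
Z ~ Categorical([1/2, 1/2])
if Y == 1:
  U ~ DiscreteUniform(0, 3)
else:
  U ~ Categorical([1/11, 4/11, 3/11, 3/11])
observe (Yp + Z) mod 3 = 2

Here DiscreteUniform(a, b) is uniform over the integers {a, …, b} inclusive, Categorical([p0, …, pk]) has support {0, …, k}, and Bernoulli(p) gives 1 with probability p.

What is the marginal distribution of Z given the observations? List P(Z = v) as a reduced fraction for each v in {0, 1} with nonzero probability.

Enumerate traces; 144 have nonzero weight after conditioning:
  (X=0, Y=1, W=2, Z=1, U=0) weight 1/336
  (X=0, Y=1, W=2, Z=1, U=1) weight 1/336
  (X=0, Y=1, W=2, Z=1, U=2) weight 1/336
  (X=0, Y=1, W=2, Z=1, U=3) weight 1/336
  (X=0, Y=1, W=3, Z=1, U=0) weight 1/336
  (X=0, Y=1, W=3, Z=1, U=1) weight 1/336
  (X=0, Y=1, W=3, Z=1, U=2) weight 1/336
  (X=0, Y=1, W=3, Z=1, U=3) weight 1/336
  (X=0, Y=2, W=2, Z=0, U=0) weight 1/924
  … 135 more
Group by Z:
  weight(Z=0) = 9/56
  weight(Z=1) = 5/28
Total weight = 9/56 + 5/28 = 19/56
P(Z=0 | obs) = 9/56 / 19/56 = 9/19
P(Z=1 | obs) = 5/28 / 19/56 = 10/19

P(Z=0) = 9/19, P(Z=1) = 10/19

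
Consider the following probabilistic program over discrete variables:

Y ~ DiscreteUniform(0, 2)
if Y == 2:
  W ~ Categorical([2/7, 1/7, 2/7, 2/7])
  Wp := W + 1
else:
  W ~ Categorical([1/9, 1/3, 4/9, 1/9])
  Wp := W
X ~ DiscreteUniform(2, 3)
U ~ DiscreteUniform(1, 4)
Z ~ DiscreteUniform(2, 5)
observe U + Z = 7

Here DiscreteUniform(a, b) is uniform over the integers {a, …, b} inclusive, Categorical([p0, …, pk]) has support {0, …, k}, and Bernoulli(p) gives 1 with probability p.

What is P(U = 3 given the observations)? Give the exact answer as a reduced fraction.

Enumerate traces; 72 have nonzero weight after conditioning:
  (Y=0, W=0, X=2, U=2, Z=5) weight 1/864
  (Y=0, W=0, X=2, U=3, Z=4) weight 1/864
  (Y=0, W=0, X=2, U=4, Z=3) weight 1/864
  (Y=0, W=0, X=3, U=2, Z=5) weight 1/864
  (Y=0, W=0, X=3, U=3, Z=4) weight 1/864
  (Y=0, W=0, X=3, U=4, Z=3) weight 1/864
  (Y=0, W=1, X=2, U=2, Z=5) weight 1/288
  (Y=0, W=1, X=2, U=3, Z=4) weight 1/288
  … 64 more
Group by U:
  weight(U=2) = 1/16
  weight(U=3) = 1/16
  weight(U=4) = 1/16
Total weight = 1/16 + 1/16 + 1/16 = 3/16
P(U=2 | obs) = 1/16 / 3/16 = 1/3
P(U=3 | obs) = 1/16 / 3/16 = 1/3
P(U=4 | obs) = 1/16 / 3/16 = 1/3

P(U = 3 | obs) = 1/3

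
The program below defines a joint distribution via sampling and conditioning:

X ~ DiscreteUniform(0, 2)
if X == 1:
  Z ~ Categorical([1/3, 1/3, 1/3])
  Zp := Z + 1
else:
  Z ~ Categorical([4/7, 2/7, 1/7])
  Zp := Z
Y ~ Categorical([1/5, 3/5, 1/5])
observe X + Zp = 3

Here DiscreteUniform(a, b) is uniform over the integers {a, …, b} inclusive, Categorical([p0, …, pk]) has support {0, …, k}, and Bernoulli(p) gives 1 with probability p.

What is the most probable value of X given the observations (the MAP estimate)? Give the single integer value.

Enumerate traces; 6 have nonzero weight after conditioning:
  (X=1, Z=1, Y=0) weight 1/45
  (X=1, Z=1, Y=1) weight 1/15
  (X=1, Z=1, Y=2) weight 1/45
  (X=2, Z=1, Y=0) weight 2/105
  (X=2, Z=1, Y=1) weight 2/35
  (X=2, Z=1, Y=2) weight 2/105
Group by X:
  weight(X=1) = 1/9
  weight(X=2) = 2/21
Total weight = 1/9 + 2/21 = 13/63
P(X=1 | obs) = 1/9 / 13/63 = 7/13
P(X=2 | obs) = 2/21 / 13/63 = 6/13
argmax = 1

argmax_v P(X = v | obs) = 1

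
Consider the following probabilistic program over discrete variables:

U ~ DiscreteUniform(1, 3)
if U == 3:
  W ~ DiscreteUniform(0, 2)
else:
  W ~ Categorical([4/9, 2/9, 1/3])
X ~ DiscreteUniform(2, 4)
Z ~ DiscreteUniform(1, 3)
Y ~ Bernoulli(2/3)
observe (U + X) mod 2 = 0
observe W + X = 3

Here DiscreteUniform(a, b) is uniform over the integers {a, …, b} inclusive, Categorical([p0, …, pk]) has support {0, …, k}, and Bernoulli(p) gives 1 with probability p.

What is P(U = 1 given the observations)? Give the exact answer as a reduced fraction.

Enumerate traces; 18 have nonzero weight after conditioning:
  (U=1, W=0, X=3, Z=1, Y=0) weight 4/729
  (U=1, W=0, X=3, Z=1, Y=1) weight 8/729
  (U=1, W=0, X=3, Z=2, Y=0) weight 4/729
  (U=1, W=0, X=3, Z=2, Y=1) weight 8/729
  (U=1, W=0, X=3, Z=3, Y=0) weight 4/729
  (U=1, W=0, X=3, Z=3, Y=1) weight 8/729
  (U=2, W=1, X=2, Z=1, Y=0) weight 2/729
  (U=2, W=1, X=2, Z=1, Y=1) weight 4/729
  (U=3, W=0, X=3, Z=1, Y=0) weight 1/243
  … 9 more
Group by U:
  weight(U=1) = 4/81
  weight(U=2) = 2/81
  weight(U=3) = 1/27
Total weight = 4/81 + 2/81 + 1/27 = 1/9
P(U=1 | obs) = 4/81 / 1/9 = 4/9
P(U=2 | obs) = 2/81 / 1/9 = 2/9
P(U=3 | obs) = 1/27 / 1/9 = 1/3

P(U = 1 | obs) = 4/9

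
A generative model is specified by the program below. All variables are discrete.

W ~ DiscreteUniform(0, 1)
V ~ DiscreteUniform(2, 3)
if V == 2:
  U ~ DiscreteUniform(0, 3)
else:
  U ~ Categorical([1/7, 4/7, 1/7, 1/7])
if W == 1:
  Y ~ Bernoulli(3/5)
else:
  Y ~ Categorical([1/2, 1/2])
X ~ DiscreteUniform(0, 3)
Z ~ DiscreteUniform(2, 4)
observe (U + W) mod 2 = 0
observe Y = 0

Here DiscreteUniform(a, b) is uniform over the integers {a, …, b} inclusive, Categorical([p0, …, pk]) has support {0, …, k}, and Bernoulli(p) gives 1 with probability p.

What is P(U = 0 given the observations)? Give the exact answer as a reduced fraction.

Enumerate traces; 96 have nonzero weight after conditioning:
  (W=0, V=2, U=0, Y=0, X=0, Z=2) weight 1/384
  (W=0, V=2, U=0, Y=0, X=0, Z=3) weight 1/384
  (W=0, V=2, U=0, Y=0, X=0, Z=4) weight 1/384
  (W=0, V=2, U=0, Y=0, X=1, Z=2) weight 1/384
  (W=0, V=2, U=0, Y=0, X=1, Z=3) weight 1/384
  (W=0, V=2, U=0, Y=0, X=1, Z=4) weight 1/384
  (W=0, V=2, U=0, Y=0, X=2, Z=2) weight 1/384
  (W=0, V=2, U=0, Y=0, X=2, Z=3) weight 1/384
  (W=0, V=2, U=2, Y=0, X=0, Z=2) weight 1/384
  (W=1, V=2, U=1, Y=0, X=0, Z=2) weight 1/480
  … 86 more
Group by U:
  weight(U=0) = 11/224
  weight(U=1) = 23/280
  weight(U=2) = 11/224
  weight(U=3) = 11/280
Total weight = 11/224 + 23/280 + 11/224 + 11/280 = 123/560
P(U=0 | obs) = 11/224 / 123/560 = 55/246
P(U=1 | obs) = 23/280 / 123/560 = 46/123
P(U=2 | obs) = 11/224 / 123/560 = 55/246
P(U=3 | obs) = 11/280 / 123/560 = 22/123

P(U = 0 | obs) = 55/246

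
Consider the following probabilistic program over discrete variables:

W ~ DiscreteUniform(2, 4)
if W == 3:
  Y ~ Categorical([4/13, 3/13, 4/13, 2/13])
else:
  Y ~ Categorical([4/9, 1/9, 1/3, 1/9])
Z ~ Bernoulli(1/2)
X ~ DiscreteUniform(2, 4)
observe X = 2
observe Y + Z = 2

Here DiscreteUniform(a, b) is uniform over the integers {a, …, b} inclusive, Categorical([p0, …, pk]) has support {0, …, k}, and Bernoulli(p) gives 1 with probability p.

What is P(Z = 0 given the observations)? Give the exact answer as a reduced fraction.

P(Z = 0 | obs) = 114/167

Enumerate traces; 6 have nonzero weight after conditioning:
  (W=2, Y=1, Z=1, X=2) weight 1/162
  (W=2, Y=2, Z=0, X=2) weight 1/54
  (W=3, Y=1, Z=1, X=2) weight 1/78
  (W=3, Y=2, Z=0, X=2) weight 2/117
  (W=4, Y=1, Z=1, X=2) weight 1/162
  (W=4, Y=2, Z=0, X=2) weight 1/54
Group by Z:
  weight(Z=0) = 19/351
  weight(Z=1) = 53/2106
Total weight = 19/351 + 53/2106 = 167/2106
P(Z=0 | obs) = 19/351 / 167/2106 = 114/167
P(Z=1 | obs) = 53/2106 / 167/2106 = 53/167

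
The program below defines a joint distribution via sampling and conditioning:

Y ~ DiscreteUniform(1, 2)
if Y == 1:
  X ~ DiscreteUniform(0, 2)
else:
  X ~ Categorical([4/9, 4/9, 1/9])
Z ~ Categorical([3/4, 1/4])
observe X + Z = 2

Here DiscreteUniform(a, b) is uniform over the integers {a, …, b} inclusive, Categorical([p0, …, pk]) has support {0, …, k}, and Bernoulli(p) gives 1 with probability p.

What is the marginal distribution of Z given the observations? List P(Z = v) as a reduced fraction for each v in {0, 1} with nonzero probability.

P(Z=0) = 12/19, P(Z=1) = 7/19

Enumerate traces; 4 have nonzero weight after conditioning:
  (Y=1, X=1, Z=1) weight 1/24
  (Y=1, X=2, Z=0) weight 1/8
  (Y=2, X=1, Z=1) weight 1/18
  (Y=2, X=2, Z=0) weight 1/24
Group by Z:
  weight(Z=0) = 1/6
  weight(Z=1) = 7/72
Total weight = 1/6 + 7/72 = 19/72
P(Z=0 | obs) = 1/6 / 19/72 = 12/19
P(Z=1 | obs) = 7/72 / 19/72 = 7/19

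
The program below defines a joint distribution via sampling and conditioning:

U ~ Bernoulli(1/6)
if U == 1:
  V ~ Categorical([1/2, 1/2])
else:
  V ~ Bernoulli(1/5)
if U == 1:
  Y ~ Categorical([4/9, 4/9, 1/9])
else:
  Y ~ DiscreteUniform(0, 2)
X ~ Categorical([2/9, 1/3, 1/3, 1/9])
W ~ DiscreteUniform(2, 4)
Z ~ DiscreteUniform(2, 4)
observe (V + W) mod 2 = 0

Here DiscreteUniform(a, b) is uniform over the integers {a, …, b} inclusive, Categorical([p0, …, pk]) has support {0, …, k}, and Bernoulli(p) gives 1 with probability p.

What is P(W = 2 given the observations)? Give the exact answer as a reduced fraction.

Enumerate traces; 216 have nonzero weight after conditioning:
  (U=0, V=0, Y=0, X=0, W=2, Z=2) weight 4/729
  (U=0, V=0, Y=0, X=0, W=2, Z=3) weight 4/729
  (U=0, V=0, Y=0, X=0, W=2, Z=4) weight 4/729
  (U=0, V=0, Y=0, X=0, W=4, Z=2) weight 4/729
  (U=0, V=0, Y=0, X=0, W=4, Z=3) weight 4/729
  (U=0, V=0, Y=0, X=0, W=4, Z=4) weight 4/729
  (U=0, V=0, Y=0, X=1, W=2, Z=2) weight 2/243
  (U=0, V=0, Y=0, X=1, W=2, Z=3) weight 2/243
  (U=0, V=1, Y=0, X=0, W=3, Z=2) weight 1/729
  … 207 more
Group by W:
  weight(W=2) = 1/4
  weight(W=3) = 1/12
  weight(W=4) = 1/4
Total weight = 1/4 + 1/12 + 1/4 = 7/12
P(W=2 | obs) = 1/4 / 7/12 = 3/7
P(W=3 | obs) = 1/12 / 7/12 = 1/7
P(W=4 | obs) = 1/4 / 7/12 = 3/7

P(W = 2 | obs) = 3/7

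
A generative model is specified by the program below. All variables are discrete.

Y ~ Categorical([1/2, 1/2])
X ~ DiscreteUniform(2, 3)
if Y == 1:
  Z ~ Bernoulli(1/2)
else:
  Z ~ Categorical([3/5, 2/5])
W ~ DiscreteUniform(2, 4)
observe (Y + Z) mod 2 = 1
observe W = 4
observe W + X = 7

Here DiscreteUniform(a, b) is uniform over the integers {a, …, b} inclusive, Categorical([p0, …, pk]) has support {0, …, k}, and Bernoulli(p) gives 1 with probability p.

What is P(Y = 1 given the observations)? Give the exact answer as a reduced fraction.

Enumerate traces; 2 have nonzero weight after conditioning:
  (Y=0, X=3, Z=1, W=4) weight 1/30
  (Y=1, X=3, Z=0, W=4) weight 1/24
Group by Y:
  weight(Y=0) = 1/30
  weight(Y=1) = 1/24
Total weight = 1/30 + 1/24 = 3/40
P(Y=0 | obs) = 1/30 / 3/40 = 4/9
P(Y=1 | obs) = 1/24 / 3/40 = 5/9

P(Y = 1 | obs) = 5/9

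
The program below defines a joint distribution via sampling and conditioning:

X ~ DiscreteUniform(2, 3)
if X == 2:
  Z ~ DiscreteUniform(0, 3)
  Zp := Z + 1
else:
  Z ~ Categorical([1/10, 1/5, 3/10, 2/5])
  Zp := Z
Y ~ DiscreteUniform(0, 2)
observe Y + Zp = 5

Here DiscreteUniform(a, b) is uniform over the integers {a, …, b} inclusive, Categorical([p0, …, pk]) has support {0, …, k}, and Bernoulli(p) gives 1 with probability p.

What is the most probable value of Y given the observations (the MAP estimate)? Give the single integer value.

argmax_v P(Y = v | obs) = 2

Enumerate traces; 3 have nonzero weight after conditioning:
  (X=2, Z=2, Y=2) weight 1/24
  (X=2, Z=3, Y=1) weight 1/24
  (X=3, Z=3, Y=2) weight 1/15
Group by Y:
  weight(Y=1) = 1/24
  weight(Y=2) = 13/120
Total weight = 1/24 + 13/120 = 3/20
P(Y=1 | obs) = 1/24 / 3/20 = 5/18
P(Y=2 | obs) = 13/120 / 3/20 = 13/18
argmax = 2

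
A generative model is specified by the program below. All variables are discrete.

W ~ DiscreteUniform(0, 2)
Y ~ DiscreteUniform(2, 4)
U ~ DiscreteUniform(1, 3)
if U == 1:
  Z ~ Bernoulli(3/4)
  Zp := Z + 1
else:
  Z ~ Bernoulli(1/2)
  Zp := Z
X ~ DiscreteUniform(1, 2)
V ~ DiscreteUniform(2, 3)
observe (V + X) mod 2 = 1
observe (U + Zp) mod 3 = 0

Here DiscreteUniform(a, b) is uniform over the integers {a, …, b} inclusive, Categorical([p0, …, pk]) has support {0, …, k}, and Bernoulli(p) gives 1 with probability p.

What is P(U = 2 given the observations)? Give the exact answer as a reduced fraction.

Enumerate traces; 54 have nonzero weight after conditioning:
  (W=0, Y=2, U=1, Z=1, X=1, V=2) weight 1/144
  (W=0, Y=2, U=1, Z=1, X=2, V=3) weight 1/144
  (W=0, Y=2, U=2, Z=1, X=1, V=2) weight 1/216
  (W=0, Y=2, U=2, Z=1, X=2, V=3) weight 1/216
  (W=0, Y=2, U=3, Z=0, X=1, V=2) weight 1/216
  (W=0, Y=2, U=3, Z=0, X=2, V=3) weight 1/216
  (W=0, Y=3, U=1, Z=1, X=1, V=2) weight 1/144
  (W=0, Y=3, U=1, Z=1, X=2, V=3) weight 1/144
  … 46 more
Group by U:
  weight(U=1) = 1/8
  weight(U=2) = 1/12
  weight(U=3) = 1/12
Total weight = 1/8 + 1/12 + 1/12 = 7/24
P(U=1 | obs) = 1/8 / 7/24 = 3/7
P(U=2 | obs) = 1/12 / 7/24 = 2/7
P(U=3 | obs) = 1/12 / 7/24 = 2/7

P(U = 2 | obs) = 2/7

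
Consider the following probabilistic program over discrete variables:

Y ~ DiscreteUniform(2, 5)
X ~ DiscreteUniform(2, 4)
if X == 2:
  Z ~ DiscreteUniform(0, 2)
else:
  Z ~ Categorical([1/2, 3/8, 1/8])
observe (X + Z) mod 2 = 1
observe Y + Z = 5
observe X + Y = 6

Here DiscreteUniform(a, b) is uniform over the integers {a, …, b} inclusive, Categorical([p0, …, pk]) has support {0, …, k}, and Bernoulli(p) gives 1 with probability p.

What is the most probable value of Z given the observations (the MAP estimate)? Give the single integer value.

argmax_v P(Z = v | obs) = 1

Enumerate traces; 2 have nonzero weight after conditioning:
  (Y=3, X=3, Z=2) weight 1/96
  (Y=4, X=2, Z=1) weight 1/36
Group by Z:
  weight(Z=1) = 1/36
  weight(Z=2) = 1/96
Total weight = 1/36 + 1/96 = 11/288
P(Z=1 | obs) = 1/36 / 11/288 = 8/11
P(Z=2 | obs) = 1/96 / 11/288 = 3/11
argmax = 1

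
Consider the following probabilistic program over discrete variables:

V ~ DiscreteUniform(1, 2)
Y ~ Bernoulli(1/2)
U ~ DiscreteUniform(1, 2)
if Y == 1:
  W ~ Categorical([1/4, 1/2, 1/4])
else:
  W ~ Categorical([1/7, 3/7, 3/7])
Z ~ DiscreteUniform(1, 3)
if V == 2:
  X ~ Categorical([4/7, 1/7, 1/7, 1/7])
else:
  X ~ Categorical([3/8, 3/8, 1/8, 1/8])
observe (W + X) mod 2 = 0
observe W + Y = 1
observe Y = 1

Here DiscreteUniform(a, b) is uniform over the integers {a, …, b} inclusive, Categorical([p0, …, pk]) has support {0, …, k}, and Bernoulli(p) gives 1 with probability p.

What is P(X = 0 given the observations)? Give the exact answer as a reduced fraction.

P(X = 0 | obs) = 53/68

Enumerate traces; 24 have nonzero weight after conditioning:
  (V=1, Y=1, U=1, W=0, Z=1, X=0) weight 1/256
  (V=1, Y=1, U=1, W=0, Z=1, X=2) weight 1/768
  (V=1, Y=1, U=1, W=0, Z=2, X=0) weight 1/256
  (V=1, Y=1, U=1, W=0, Z=2, X=2) weight 1/768
  (V=1, Y=1, U=1, W=0, Z=3, X=0) weight 1/256
  (V=1, Y=1, U=1, W=0, Z=3, X=2) weight 1/768
  (V=1, Y=1, U=2, W=0, Z=1, X=0) weight 1/256
  (V=1, Y=1, U=2, W=0, Z=1, X=2) weight 1/768
  … 16 more
Group by X:
  weight(X=0) = 53/896
  weight(X=2) = 15/896
Total weight = 53/896 + 15/896 = 17/224
P(X=0 | obs) = 53/896 / 17/224 = 53/68
P(X=2 | obs) = 15/896 / 17/224 = 15/68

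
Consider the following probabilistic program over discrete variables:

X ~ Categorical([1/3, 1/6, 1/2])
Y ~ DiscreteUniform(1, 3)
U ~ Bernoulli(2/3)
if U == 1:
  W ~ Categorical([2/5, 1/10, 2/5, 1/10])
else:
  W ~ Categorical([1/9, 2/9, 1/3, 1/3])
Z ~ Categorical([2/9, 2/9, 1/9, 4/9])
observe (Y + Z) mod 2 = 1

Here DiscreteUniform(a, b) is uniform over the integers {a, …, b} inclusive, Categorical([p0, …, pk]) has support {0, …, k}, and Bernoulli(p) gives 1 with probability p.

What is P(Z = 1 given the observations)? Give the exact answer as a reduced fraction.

Enumerate traces; 144 have nonzero weight after conditioning:
  (X=0, Y=1, U=0, W=0, Z=0) weight 2/2187
  (X=0, Y=1, U=0, W=0, Z=2) weight 1/2187
  (X=0, Y=1, U=0, W=1, Z=0) weight 4/2187
  (X=0, Y=1, U=0, W=1, Z=2) weight 2/2187
  (X=0, Y=1, U=0, W=2, Z=0) weight 2/729
  (X=0, Y=1, U=0, W=2, Z=2) weight 1/729
  (X=0, Y=1, U=0, W=3, Z=0) weight 2/729
  (X=0, Y=1, U=0, W=3, Z=2) weight 1/729
  (X=0, Y=2, U=0, W=0, Z=1) weight 2/2187
  (X=0, Y=2, U=0, W=0, Z=3) weight 4/2187
  … 134 more
Group by Z:
  weight(Z=0) = 4/27
  weight(Z=1) = 2/27
  weight(Z=2) = 2/27
  weight(Z=3) = 4/27
Total weight = 4/27 + 2/27 + 2/27 + 4/27 = 4/9
P(Z=0 | obs) = 4/27 / 4/9 = 1/3
P(Z=1 | obs) = 2/27 / 4/9 = 1/6
P(Z=2 | obs) = 2/27 / 4/9 = 1/6
P(Z=3 | obs) = 4/27 / 4/9 = 1/3

P(Z = 1 | obs) = 1/6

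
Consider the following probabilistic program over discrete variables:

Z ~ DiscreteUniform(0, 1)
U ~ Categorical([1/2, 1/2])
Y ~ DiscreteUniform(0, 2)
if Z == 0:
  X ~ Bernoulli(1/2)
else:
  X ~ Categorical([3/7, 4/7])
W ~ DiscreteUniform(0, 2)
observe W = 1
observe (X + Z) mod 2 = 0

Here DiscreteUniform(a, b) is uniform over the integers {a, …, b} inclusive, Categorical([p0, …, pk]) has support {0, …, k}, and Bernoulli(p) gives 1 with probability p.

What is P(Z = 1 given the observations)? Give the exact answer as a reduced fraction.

P(Z = 1 | obs) = 8/15

Enumerate traces; 12 have nonzero weight after conditioning:
  (Z=0, U=0, Y=0, X=0, W=1) weight 1/72
  (Z=0, U=0, Y=1, X=0, W=1) weight 1/72
  (Z=0, U=0, Y=2, X=0, W=1) weight 1/72
  (Z=0, U=1, Y=0, X=0, W=1) weight 1/72
  (Z=0, U=1, Y=1, X=0, W=1) weight 1/72
  (Z=0, U=1, Y=2, X=0, W=1) weight 1/72
  (Z=1, U=0, Y=0, X=1, W=1) weight 1/63
  (Z=1, U=0, Y=1, X=1, W=1) weight 1/63
  … 4 more
Group by Z:
  weight(Z=0) = 1/12
  weight(Z=1) = 2/21
Total weight = 1/12 + 2/21 = 5/28
P(Z=0 | obs) = 1/12 / 5/28 = 7/15
P(Z=1 | obs) = 2/21 / 5/28 = 8/15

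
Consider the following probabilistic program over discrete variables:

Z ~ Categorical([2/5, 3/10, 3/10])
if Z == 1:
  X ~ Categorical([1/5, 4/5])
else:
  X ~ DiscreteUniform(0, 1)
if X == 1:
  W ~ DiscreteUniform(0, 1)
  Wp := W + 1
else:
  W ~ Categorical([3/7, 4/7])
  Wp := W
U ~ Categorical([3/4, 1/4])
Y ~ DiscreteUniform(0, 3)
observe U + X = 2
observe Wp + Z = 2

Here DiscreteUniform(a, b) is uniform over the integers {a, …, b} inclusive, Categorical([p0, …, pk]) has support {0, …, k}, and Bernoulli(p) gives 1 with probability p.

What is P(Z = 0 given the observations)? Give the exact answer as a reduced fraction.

Enumerate traces; 8 have nonzero weight after conditioning:
  (Z=0, X=1, W=1, U=1, Y=0) weight 1/160
  (Z=0, X=1, W=1, U=1, Y=1) weight 1/160
  (Z=0, X=1, W=1, U=1, Y=2) weight 1/160
  (Z=0, X=1, W=1, U=1, Y=3) weight 1/160
  (Z=1, X=1, W=0, U=1, Y=0) weight 3/400
  (Z=1, X=1, W=0, U=1, Y=1) weight 3/400
  (Z=1, X=1, W=0, U=1, Y=2) weight 3/400
  (Z=1, X=1, W=0, U=1, Y=3) weight 3/400
Group by Z:
  weight(Z=0) = 1/40
  weight(Z=1) = 3/100
Total weight = 1/40 + 3/100 = 11/200
P(Z=0 | obs) = 1/40 / 11/200 = 5/11
P(Z=1 | obs) = 3/100 / 11/200 = 6/11

P(Z = 0 | obs) = 5/11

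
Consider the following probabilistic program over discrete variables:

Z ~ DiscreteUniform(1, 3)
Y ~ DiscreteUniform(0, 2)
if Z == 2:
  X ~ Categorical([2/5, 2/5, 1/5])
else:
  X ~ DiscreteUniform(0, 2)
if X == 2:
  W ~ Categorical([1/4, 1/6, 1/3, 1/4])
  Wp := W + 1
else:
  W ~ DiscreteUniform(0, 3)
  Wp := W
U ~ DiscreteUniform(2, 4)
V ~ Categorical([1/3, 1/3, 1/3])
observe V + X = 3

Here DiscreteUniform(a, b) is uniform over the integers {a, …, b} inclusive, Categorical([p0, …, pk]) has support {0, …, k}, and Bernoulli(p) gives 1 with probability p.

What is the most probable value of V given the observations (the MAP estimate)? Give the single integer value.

argmax_v P(V = v | obs) = 2

Enumerate traces; 216 have nonzero weight after conditioning:
  (Z=1, Y=0, X=1, W=0, U=2, V=2) weight 1/972
  (Z=1, Y=0, X=1, W=0, U=3, V=2) weight 1/972
  (Z=1, Y=0, X=1, W=0, U=4, V=2) weight 1/972
  (Z=1, Y=0, X=1, W=1, U=2, V=2) weight 1/972
  (Z=1, Y=0, X=1, W=1, U=3, V=2) weight 1/972
  (Z=1, Y=0, X=1, W=1, U=4, V=2) weight 1/972
  (Z=1, Y=0, X=1, W=2, U=2, V=2) weight 1/972
  (Z=1, Y=0, X=1, W=2, U=3, V=2) weight 1/972
  (Z=1, Y=0, X=2, W=0, U=2, V=1) weight 1/972
  … 207 more
Group by V:
  weight(V=1) = 13/135
  weight(V=2) = 16/135
Total weight = 13/135 + 16/135 = 29/135
P(V=1 | obs) = 13/135 / 29/135 = 13/29
P(V=2 | obs) = 16/135 / 29/135 = 16/29
argmax = 2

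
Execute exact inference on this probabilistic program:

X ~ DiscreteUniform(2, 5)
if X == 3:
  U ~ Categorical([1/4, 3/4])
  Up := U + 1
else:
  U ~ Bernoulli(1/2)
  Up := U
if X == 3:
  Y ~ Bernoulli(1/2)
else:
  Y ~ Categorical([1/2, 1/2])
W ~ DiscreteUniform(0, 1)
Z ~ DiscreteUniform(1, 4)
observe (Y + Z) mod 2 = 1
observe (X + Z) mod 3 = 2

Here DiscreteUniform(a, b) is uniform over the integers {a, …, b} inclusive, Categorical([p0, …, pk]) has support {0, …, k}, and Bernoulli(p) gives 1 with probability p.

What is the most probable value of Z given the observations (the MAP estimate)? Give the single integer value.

Enumerate traces; 20 have nonzero weight after conditioning:
  (X=2, U=0, Y=0, W=0, Z=3) weight 1/128
  (X=2, U=0, Y=0, W=1, Z=3) weight 1/128
  (X=2, U=1, Y=0, W=0, Z=3) weight 1/128
  (X=2, U=1, Y=0, W=1, Z=3) weight 1/128
  (X=3, U=0, Y=1, W=0, Z=2) weight 1/256
  (X=3, U=0, Y=1, W=1, Z=2) weight 1/256
  (X=3, U=1, Y=1, W=0, Z=2) weight 3/256
  (X=3, U=1, Y=1, W=1, Z=2) weight 3/256
  (X=4, U=0, Y=0, W=0, Z=1) weight 1/128
  (X=4, U=0, Y=1, W=0, Z=4) weight 1/128
  … 10 more
Group by Z:
  weight(Z=1) = 1/32
  weight(Z=2) = 1/32
  weight(Z=3) = 1/16
  weight(Z=4) = 1/32
Total weight = 1/32 + 1/32 + 1/16 + 1/32 = 5/32
P(Z=1 | obs) = 1/32 / 5/32 = 1/5
P(Z=2 | obs) = 1/32 / 5/32 = 1/5
P(Z=3 | obs) = 1/16 / 5/32 = 2/5
P(Z=4 | obs) = 1/32 / 5/32 = 1/5
argmax = 3

argmax_v P(Z = v | obs) = 3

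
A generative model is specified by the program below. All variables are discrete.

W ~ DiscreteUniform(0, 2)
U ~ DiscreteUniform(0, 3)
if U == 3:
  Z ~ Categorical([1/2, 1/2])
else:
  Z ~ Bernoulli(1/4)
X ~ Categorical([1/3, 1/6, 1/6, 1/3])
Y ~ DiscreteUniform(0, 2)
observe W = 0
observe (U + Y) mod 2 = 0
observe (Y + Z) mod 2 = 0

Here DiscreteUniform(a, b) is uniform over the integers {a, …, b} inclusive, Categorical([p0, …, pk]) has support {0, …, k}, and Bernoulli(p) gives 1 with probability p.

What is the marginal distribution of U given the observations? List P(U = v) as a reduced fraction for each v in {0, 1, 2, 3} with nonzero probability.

P(U=0) = 2/5, P(U=1) = 1/15, P(U=2) = 2/5, P(U=3) = 2/15

Enumerate traces; 24 have nonzero weight after conditioning:
  (W=0, U=0, Z=0, X=0, Y=0) weight 1/144
  (W=0, U=0, Z=0, X=0, Y=2) weight 1/144
  (W=0, U=0, Z=0, X=1, Y=0) weight 1/288
  (W=0, U=0, Z=0, X=1, Y=2) weight 1/288
  (W=0, U=0, Z=0, X=2, Y=0) weight 1/288
  (W=0, U=0, Z=0, X=2, Y=2) weight 1/288
  (W=0, U=0, Z=0, X=3, Y=0) weight 1/144
  (W=0, U=0, Z=0, X=3, Y=2) weight 1/144
  (W=0, U=1, Z=1, X=0, Y=1) weight 1/432
  (W=0, U=2, Z=0, X=0, Y=0) weight 1/144
  … 14 more
Group by U:
  weight(U=0) = 1/24
  weight(U=1) = 1/144
  weight(U=2) = 1/24
  weight(U=3) = 1/72
Total weight = 1/24 + 1/144 + 1/24 + 1/72 = 5/48
P(U=0 | obs) = 1/24 / 5/48 = 2/5
P(U=1 | obs) = 1/144 / 5/48 = 1/15
P(U=2 | obs) = 1/24 / 5/48 = 2/5
P(U=3 | obs) = 1/72 / 5/48 = 2/15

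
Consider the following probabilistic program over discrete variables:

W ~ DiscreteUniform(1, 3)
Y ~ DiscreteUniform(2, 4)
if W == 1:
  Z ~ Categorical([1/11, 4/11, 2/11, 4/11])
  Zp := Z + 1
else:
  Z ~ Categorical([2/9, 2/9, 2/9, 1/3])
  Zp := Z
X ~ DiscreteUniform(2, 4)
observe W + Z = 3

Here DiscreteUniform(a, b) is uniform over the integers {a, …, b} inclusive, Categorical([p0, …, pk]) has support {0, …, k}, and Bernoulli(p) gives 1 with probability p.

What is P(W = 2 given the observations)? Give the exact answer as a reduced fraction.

Enumerate traces; 27 have nonzero weight after conditioning:
  (W=1, Y=2, Z=2, X=2) weight 2/297
  (W=1, Y=2, Z=2, X=3) weight 2/297
  (W=1, Y=2, Z=2, X=4) weight 2/297
  (W=1, Y=3, Z=2, X=2) weight 2/297
  (W=1, Y=3, Z=2, X=3) weight 2/297
  (W=1, Y=3, Z=2, X=4) weight 2/297
  (W=1, Y=4, Z=2, X=2) weight 2/297
  (W=1, Y=4, Z=2, X=3) weight 2/297
  (W=2, Y=2, Z=1, X=2) weight 2/243
  (W=3, Y=2, Z=0, X=2) weight 2/243
  … 17 more
Group by W:
  weight(W=1) = 2/33
  weight(W=2) = 2/27
  weight(W=3) = 2/27
Total weight = 2/33 + 2/27 + 2/27 = 62/297
P(W=1 | obs) = 2/33 / 62/297 = 9/31
P(W=2 | obs) = 2/27 / 62/297 = 11/31
P(W=3 | obs) = 2/27 / 62/297 = 11/31

P(W = 2 | obs) = 11/31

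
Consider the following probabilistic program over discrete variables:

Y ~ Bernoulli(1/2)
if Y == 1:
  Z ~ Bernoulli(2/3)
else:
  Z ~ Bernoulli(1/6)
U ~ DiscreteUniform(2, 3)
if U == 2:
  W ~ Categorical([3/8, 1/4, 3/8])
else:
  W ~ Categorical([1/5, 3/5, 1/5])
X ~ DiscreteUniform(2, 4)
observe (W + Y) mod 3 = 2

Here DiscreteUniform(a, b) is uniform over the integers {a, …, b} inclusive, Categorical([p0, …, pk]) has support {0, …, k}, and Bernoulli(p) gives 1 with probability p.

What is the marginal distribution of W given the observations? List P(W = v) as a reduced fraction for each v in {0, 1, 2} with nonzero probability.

P(W=1) = 34/57, P(W=2) = 23/57

Enumerate traces; 24 have nonzero weight after conditioning:
  (Y=0, Z=0, U=2, W=2, X=2) weight 5/192
  (Y=0, Z=0, U=2, W=2, X=3) weight 5/192
  (Y=0, Z=0, U=2, W=2, X=4) weight 5/192
  (Y=0, Z=0, U=3, W=2, X=2) weight 1/72
  (Y=0, Z=0, U=3, W=2, X=3) weight 1/72
  (Y=0, Z=0, U=3, W=2, X=4) weight 1/72
  (Y=0, Z=1, U=2, W=2, X=2) weight 1/192
  (Y=0, Z=1, U=2, W=2, X=3) weight 1/192
  (Y=1, Z=0, U=2, W=1, X=2) weight 1/144
  … 15 more
Group by W:
  weight(W=1) = 17/80
  weight(W=2) = 23/160
Total weight = 17/80 + 23/160 = 57/160
P(W=1 | obs) = 17/80 / 57/160 = 34/57
P(W=2 | obs) = 23/160 / 57/160 = 23/57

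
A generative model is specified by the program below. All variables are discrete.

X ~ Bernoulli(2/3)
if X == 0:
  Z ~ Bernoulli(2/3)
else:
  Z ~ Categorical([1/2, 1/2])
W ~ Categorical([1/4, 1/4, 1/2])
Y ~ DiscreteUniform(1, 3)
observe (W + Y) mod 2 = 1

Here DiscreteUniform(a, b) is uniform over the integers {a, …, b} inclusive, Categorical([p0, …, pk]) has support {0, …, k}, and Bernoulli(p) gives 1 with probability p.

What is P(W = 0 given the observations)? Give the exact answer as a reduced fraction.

P(W = 0 | obs) = 2/7

Enumerate traces; 20 have nonzero weight after conditioning:
  (X=0, Z=0, W=0, Y=1) weight 1/108
  (X=0, Z=0, W=0, Y=3) weight 1/108
  (X=0, Z=0, W=1, Y=2) weight 1/108
  (X=0, Z=0, W=2, Y=1) weight 1/54
  (X=0, Z=0, W=2, Y=3) weight 1/54
  (X=0, Z=1, W=0, Y=1) weight 1/54
  (X=0, Z=1, W=0, Y=3) weight 1/54
  (X=0, Z=1, W=1, Y=2) weight 1/54
  … 12 more
Group by W:
  weight(W=0) = 1/6
  weight(W=1) = 1/12
  weight(W=2) = 1/3
Total weight = 1/6 + 1/12 + 1/3 = 7/12
P(W=0 | obs) = 1/6 / 7/12 = 2/7
P(W=1 | obs) = 1/12 / 7/12 = 1/7
P(W=2 | obs) = 1/3 / 7/12 = 4/7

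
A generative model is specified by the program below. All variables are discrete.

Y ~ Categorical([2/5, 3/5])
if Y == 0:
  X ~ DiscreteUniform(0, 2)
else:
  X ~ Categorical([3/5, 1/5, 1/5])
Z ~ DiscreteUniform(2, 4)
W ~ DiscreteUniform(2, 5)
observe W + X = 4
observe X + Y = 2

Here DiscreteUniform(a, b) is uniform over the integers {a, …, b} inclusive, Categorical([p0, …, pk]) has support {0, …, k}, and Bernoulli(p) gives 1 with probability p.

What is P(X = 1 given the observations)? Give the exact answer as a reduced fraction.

Enumerate traces; 6 have nonzero weight after conditioning:
  (Y=0, X=2, Z=2, W=2) weight 1/90
  (Y=0, X=2, Z=3, W=2) weight 1/90
  (Y=0, X=2, Z=4, W=2) weight 1/90
  (Y=1, X=1, Z=2, W=3) weight 1/100
  (Y=1, X=1, Z=3, W=3) weight 1/100
  (Y=1, X=1, Z=4, W=3) weight 1/100
Group by X:
  weight(X=1) = 3/100
  weight(X=2) = 1/30
Total weight = 3/100 + 1/30 = 19/300
P(X=1 | obs) = 3/100 / 19/300 = 9/19
P(X=2 | obs) = 1/30 / 19/300 = 10/19

P(X = 1 | obs) = 9/19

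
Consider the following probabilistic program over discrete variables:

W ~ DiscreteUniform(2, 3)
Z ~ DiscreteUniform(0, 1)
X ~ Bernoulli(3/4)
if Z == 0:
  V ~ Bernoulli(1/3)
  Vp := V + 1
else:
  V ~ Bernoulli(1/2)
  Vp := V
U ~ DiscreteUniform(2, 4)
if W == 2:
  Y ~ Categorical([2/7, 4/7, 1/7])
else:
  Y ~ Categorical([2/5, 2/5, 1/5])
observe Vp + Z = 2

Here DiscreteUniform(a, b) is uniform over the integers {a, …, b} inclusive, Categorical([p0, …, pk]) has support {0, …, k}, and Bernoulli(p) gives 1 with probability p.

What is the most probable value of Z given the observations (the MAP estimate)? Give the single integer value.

Enumerate traces; 72 have nonzero weight after conditioning:
  (W=2, Z=0, X=0, V=1, U=2, Y=0) weight 1/504
  (W=2, Z=0, X=0, V=1, U=2, Y=1) weight 1/252
  (W=2, Z=0, X=0, V=1, U=2, Y=2) weight 1/1008
  (W=2, Z=0, X=0, V=1, U=3, Y=0) weight 1/504
  (W=2, Z=0, X=0, V=1, U=3, Y=1) weight 1/252
  (W=2, Z=0, X=0, V=1, U=3, Y=2) weight 1/1008
  (W=2, Z=0, X=0, V=1, U=4, Y=0) weight 1/504
  (W=2, Z=0, X=0, V=1, U=4, Y=1) weight 1/252
  (W=2, Z=1, X=0, V=1, U=2, Y=0) weight 1/336
  … 63 more
Group by Z:
  weight(Z=0) = 1/6
  weight(Z=1) = 1/4
Total weight = 1/6 + 1/4 = 5/12
P(Z=0 | obs) = 1/6 / 5/12 = 2/5
P(Z=1 | obs) = 1/4 / 5/12 = 3/5
argmax = 1

argmax_v P(Z = v | obs) = 1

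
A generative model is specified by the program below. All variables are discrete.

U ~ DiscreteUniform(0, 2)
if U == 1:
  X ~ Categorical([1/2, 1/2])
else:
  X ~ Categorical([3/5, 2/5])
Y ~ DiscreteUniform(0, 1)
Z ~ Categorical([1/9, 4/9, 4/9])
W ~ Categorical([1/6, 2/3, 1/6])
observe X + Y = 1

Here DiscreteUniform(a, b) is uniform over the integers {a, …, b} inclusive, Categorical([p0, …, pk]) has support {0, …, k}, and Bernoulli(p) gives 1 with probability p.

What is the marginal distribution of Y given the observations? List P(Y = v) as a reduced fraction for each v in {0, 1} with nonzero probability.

P(Y=0) = 13/30, P(Y=1) = 17/30

Enumerate traces; 54 have nonzero weight after conditioning:
  (U=0, X=0, Y=1, Z=0, W=0) weight 1/540
  (U=0, X=0, Y=1, Z=0, W=1) weight 1/135
  (U=0, X=0, Y=1, Z=0, W=2) weight 1/540
  (U=0, X=0, Y=1, Z=1, W=0) weight 1/135
  (U=0, X=0, Y=1, Z=1, W=1) weight 4/135
  (U=0, X=0, Y=1, Z=1, W=2) weight 1/135
  (U=0, X=0, Y=1, Z=2, W=0) weight 1/135
  (U=0, X=0, Y=1, Z=2, W=1) weight 4/135
  (U=0, X=1, Y=0, Z=0, W=0) weight 1/810
  … 45 more
Group by Y:
  weight(Y=0) = 13/60
  weight(Y=1) = 17/60
Total weight = 13/60 + 17/60 = 1/2
P(Y=0 | obs) = 13/60 / 1/2 = 13/30
P(Y=1 | obs) = 17/60 / 1/2 = 17/30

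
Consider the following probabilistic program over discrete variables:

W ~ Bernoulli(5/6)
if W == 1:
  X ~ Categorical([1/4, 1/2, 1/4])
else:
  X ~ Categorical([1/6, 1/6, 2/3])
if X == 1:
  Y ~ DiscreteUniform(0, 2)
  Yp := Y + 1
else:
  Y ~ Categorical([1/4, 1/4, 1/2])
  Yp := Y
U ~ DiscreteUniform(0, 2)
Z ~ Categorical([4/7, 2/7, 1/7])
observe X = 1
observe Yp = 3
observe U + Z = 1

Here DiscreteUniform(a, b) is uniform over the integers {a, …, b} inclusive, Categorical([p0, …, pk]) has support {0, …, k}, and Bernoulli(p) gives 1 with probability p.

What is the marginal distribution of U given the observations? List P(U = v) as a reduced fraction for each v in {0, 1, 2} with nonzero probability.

P(U=0) = 1/3, P(U=1) = 2/3

Enumerate traces; 4 have nonzero weight after conditioning:
  (W=0, X=1, Y=2, U=0, Z=1) weight 1/1134
  (W=0, X=1, Y=2, U=1, Z=0) weight 1/567
  (W=1, X=1, Y=2, U=0, Z=1) weight 5/378
  (W=1, X=1, Y=2, U=1, Z=0) weight 5/189
Group by U:
  weight(U=0) = 8/567
  weight(U=1) = 16/567
Total weight = 8/567 + 16/567 = 8/189
P(U=0 | obs) = 8/567 / 8/189 = 1/3
P(U=1 | obs) = 16/567 / 8/189 = 2/3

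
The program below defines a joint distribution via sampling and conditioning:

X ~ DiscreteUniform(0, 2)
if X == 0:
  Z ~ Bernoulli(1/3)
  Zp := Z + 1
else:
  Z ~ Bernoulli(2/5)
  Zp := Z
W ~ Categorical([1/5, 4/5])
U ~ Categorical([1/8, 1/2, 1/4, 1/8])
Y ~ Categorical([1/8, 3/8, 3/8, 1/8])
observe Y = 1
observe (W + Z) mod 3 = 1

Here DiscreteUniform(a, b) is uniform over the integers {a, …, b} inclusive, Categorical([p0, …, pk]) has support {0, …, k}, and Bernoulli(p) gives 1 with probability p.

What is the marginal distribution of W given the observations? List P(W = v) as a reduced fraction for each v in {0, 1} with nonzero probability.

P(W=0) = 17/129, P(W=1) = 112/129

Enumerate traces; 24 have nonzero weight after conditioning:
  (X=0, Z=0, W=1, U=0, Y=1) weight 1/120
  (X=0, Z=0, W=1, U=1, Y=1) weight 1/30
  (X=0, Z=0, W=1, U=2, Y=1) weight 1/60
  (X=0, Z=0, W=1, U=3, Y=1) weight 1/120
  (X=0, Z=1, W=0, U=0, Y=1) weight 1/960
  (X=0, Z=1, W=0, U=1, Y=1) weight 1/240
  (X=0, Z=1, W=0, U=2, Y=1) weight 1/480
  (X=0, Z=1, W=0, U=3, Y=1) weight 1/960
  … 16 more
Group by W:
  weight(W=0) = 17/600
  weight(W=1) = 14/75
Total weight = 17/600 + 14/75 = 43/200
P(W=0 | obs) = 17/600 / 43/200 = 17/129
P(W=1 | obs) = 14/75 / 43/200 = 112/129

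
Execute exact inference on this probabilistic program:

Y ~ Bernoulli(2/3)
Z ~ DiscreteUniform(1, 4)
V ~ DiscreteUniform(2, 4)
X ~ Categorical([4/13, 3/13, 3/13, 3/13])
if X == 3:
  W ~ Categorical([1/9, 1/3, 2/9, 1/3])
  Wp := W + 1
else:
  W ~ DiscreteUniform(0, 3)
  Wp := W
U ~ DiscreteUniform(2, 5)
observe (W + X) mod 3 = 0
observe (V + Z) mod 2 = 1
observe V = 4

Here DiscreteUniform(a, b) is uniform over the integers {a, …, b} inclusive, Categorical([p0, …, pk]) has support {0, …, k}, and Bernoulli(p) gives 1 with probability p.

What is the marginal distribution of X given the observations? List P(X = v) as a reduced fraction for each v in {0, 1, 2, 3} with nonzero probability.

Enumerate traces; 96 have nonzero weight after conditioning:
  (Y=0, Z=1, V=4, X=0, W=0, U=2) weight 1/1872
  (Y=0, Z=1, V=4, X=0, W=0, U=3) weight 1/1872
  (Y=0, Z=1, V=4, X=0, W=0, U=4) weight 1/1872
  (Y=0, Z=1, V=4, X=0, W=0, U=5) weight 1/1872
  (Y=0, Z=1, V=4, X=0, W=3, U=2) weight 1/1872
  (Y=0, Z=1, V=4, X=0, W=3, U=3) weight 1/1872
  (Y=0, Z=1, V=4, X=0, W=3, U=4) weight 1/1872
  (Y=0, Z=1, V=4, X=0, W=3, U=5) weight 1/1872
  (Y=0, Z=1, V=4, X=1, W=2, U=2) weight 1/2496
  (Y=0, Z=1, V=4, X=2, W=1, U=2) weight 1/2496
  … 86 more
Group by X:
  weight(X=0) = 1/39
  weight(X=1) = 1/104
  weight(X=2) = 1/104
  weight(X=3) = 2/117
Total weight = 1/39 + 1/104 + 1/104 + 2/117 = 29/468
P(X=0 | obs) = 1/39 / 29/468 = 12/29
P(X=1 | obs) = 1/104 / 29/468 = 9/58
P(X=2 | obs) = 1/104 / 29/468 = 9/58
P(X=3 | obs) = 2/117 / 29/468 = 8/29

P(X=0) = 12/29, P(X=1) = 9/58, P(X=2) = 9/58, P(X=3) = 8/29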